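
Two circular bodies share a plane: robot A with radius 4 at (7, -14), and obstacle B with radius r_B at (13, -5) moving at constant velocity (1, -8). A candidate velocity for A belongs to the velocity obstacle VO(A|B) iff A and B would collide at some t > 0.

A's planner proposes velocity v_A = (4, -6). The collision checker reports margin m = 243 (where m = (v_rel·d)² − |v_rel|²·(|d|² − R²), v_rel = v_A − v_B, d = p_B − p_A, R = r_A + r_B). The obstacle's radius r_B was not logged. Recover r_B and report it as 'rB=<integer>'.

m = 243
d = (6, 9);  v_rel = (3, 2),  |v_rel|² = 13
v_rel×d = (3)·(9) − (2)·(6) = 15
since m = R²·13 − 15²:  R² = (225 + 243) / 13 = 36
R = √36 = 6  ⇒  r_B = 6 − 4 = 2

rB=2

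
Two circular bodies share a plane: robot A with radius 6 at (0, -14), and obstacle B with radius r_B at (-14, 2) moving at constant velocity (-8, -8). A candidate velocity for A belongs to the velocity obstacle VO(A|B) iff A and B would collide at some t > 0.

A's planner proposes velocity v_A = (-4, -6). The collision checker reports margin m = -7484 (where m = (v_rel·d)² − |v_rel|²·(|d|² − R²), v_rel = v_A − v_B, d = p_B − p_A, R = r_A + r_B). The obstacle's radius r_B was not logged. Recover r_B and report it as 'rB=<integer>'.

m = -7484
d = (-14, 16);  v_rel = (4, 2),  |v_rel|² = 20
v_rel×d = (4)·(16) − (2)·(-14) = 92
since m = R²·20 − 92²:  R² = (8464 + -7484) / 20 = 49
R = √49 = 7  ⇒  r_B = 7 − 6 = 1

rB=1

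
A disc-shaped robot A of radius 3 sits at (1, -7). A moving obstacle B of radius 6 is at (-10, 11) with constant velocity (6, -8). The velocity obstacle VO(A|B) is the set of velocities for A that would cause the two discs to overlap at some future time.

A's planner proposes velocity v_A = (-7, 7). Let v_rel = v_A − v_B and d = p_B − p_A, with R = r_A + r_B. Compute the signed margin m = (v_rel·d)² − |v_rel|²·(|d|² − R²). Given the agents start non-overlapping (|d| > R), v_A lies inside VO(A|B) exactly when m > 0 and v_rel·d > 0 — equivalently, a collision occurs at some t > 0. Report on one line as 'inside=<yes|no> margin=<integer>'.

d = (-11, 18),  |d|² = 445;  R = 3+6 = 9,  c = 445−9² = 364
v_rel = (-13, 15),  |v_rel|² = 394;  v_rel·d = (-13)·(-11) + (15)·(18) = 413
394·t² − 826·t + 364 = 0  ⇒  m = 413² − 394·364 = 27153
m = 27153 > 0,  v_rel·d = 413 > 0  ⇒  inside

inside=yes margin=27153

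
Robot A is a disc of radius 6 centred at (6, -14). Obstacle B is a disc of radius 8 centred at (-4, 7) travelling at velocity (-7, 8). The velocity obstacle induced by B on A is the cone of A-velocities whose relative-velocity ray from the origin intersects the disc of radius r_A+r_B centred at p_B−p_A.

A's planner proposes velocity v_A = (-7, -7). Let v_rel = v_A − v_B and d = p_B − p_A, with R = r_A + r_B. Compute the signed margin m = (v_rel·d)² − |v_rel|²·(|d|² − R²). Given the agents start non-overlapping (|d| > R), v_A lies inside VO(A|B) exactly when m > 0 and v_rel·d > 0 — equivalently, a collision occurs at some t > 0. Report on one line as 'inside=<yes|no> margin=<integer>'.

d = (-10, 21),  |d|² = 541;  R = 6+8 = 14,  c = 541−14² = 345
v_rel = (0, -15),  |v_rel|² = 225;  v_rel·d = (0)·(-10) + (-15)·(21) = -315
225·t² + 630·t + 345 = 0  ⇒  m = (-315)² − 225·345 = 21600
m = 21600 > 0,  v_rel·d = -315 < 0  ⇒  outside

inside=no margin=21600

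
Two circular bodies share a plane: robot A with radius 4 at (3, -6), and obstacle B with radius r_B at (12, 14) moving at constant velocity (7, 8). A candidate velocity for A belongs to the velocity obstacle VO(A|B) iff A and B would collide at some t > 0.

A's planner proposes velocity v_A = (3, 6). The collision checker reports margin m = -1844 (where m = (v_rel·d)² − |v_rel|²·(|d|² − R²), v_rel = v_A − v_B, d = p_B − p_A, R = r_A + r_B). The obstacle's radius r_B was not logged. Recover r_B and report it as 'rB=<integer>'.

m = -1844
d = (9, 20);  v_rel = (-4, -2),  |v_rel|² = 20
v_rel×d = (-4)·(20) − (-2)·(9) = -62
since m = R²·20 − (-62)²:  R² = (3844 + -1844) / 20 = 100
R = √100 = 10  ⇒  r_B = 10 − 4 = 6

rB=6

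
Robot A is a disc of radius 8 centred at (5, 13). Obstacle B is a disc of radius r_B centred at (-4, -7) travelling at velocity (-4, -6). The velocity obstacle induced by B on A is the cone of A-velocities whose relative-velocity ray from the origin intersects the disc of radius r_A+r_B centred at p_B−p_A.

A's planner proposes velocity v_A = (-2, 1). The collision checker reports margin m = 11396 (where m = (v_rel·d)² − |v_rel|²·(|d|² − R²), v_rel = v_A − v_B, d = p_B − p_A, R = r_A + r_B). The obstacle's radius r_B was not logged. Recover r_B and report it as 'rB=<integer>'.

m = 11396
d = (-9, -20);  v_rel = (2, 7),  |v_rel|² = 53
v_rel×d = (2)·(-20) − (7)·(-9) = 23
since m = R²·53 − 23²:  R² = (529 + 11396) / 53 = 225
R = √225 = 15  ⇒  r_B = 15 − 8 = 7

rB=7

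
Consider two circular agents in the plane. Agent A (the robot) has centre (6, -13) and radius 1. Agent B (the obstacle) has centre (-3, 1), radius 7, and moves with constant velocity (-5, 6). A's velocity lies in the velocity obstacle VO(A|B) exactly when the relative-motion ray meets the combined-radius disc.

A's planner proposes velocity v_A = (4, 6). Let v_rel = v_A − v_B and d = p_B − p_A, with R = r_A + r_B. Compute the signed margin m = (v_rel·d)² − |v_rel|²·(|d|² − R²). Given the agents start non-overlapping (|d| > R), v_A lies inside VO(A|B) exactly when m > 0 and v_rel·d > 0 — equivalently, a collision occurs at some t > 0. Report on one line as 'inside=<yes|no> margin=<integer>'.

d = (-9, 14),  |d|² = 277;  R = 1+7 = 8,  c = 277−8² = 213
v_rel = (9, 0),  |v_rel|² = 81;  v_rel·d = (9)·(-9) + (0)·(14) = -81
81·t² + 162·t + 213 = 0  ⇒  m = (-81)² − 81·213 = -10692
m = -10692 < 0,  v_rel·d = -81 < 0  ⇒  outside

inside=no margin=-10692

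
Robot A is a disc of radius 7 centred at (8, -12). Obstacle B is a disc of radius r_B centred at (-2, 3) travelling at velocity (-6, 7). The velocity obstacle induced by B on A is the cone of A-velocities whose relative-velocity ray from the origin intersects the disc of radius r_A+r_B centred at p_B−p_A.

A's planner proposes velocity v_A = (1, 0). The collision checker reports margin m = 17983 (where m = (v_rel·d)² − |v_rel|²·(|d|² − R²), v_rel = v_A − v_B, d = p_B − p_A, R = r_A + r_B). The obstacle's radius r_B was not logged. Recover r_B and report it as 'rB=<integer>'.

m = 17983
d = (-10, 15);  v_rel = (7, -7),  |v_rel|² = 98
v_rel×d = (7)·(15) − (-7)·(-10) = 35
since m = R²·98 − 35²:  R² = (1225 + 17983) / 98 = 196
R = √196 = 14  ⇒  r_B = 14 − 7 = 7

rB=7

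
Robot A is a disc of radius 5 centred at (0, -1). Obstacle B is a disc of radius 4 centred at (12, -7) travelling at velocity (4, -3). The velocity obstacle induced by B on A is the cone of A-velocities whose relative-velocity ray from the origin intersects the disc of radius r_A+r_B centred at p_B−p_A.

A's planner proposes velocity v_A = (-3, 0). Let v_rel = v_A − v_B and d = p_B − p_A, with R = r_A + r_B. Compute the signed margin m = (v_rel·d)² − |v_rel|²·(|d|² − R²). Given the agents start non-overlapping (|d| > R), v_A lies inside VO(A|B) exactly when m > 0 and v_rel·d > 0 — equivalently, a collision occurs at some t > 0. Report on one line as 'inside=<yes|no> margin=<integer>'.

d = (12, -6),  |d|² = 180;  R = 5+4 = 9,  c = 180−9² = 99
v_rel = (-7, 3),  |v_rel|² = 58;  v_rel·d = (-7)·(12) + (3)·(-6) = -102
58·t² + 204·t + 99 = 0  ⇒  m = (-102)² − 58·99 = 4662
m = 4662 > 0,  v_rel·d = -102 < 0  ⇒  outside

inside=no margin=4662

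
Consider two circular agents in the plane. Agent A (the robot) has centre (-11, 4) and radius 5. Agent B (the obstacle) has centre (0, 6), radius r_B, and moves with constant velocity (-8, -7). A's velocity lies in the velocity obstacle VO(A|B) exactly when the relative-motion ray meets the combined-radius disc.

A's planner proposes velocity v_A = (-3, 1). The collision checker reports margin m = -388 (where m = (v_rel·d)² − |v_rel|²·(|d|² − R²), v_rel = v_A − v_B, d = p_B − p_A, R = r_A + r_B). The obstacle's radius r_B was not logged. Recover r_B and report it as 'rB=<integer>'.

m = -388
d = (11, 2);  v_rel = (5, 8),  |v_rel|² = 89
v_rel×d = (5)·(2) − (8)·(11) = -78
since m = R²·89 − (-78)²:  R² = (6084 + -388) / 89 = 64
R = √64 = 8  ⇒  r_B = 8 − 5 = 3

rB=3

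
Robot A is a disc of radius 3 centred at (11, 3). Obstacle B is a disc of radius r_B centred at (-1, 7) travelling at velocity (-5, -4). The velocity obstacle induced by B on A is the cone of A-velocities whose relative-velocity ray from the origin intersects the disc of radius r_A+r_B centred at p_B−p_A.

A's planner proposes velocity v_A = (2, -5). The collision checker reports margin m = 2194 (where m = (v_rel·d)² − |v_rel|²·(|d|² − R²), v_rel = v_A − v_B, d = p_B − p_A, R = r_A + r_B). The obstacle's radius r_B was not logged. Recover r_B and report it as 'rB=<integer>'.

m = 2194
d = (-12, 4);  v_rel = (7, -1),  |v_rel|² = 50
v_rel×d = (7)·(4) − (-1)·(-12) = 16
since m = R²·50 − 16²:  R² = (256 + 2194) / 50 = 49
R = √49 = 7  ⇒  r_B = 7 − 3 = 4

rB=4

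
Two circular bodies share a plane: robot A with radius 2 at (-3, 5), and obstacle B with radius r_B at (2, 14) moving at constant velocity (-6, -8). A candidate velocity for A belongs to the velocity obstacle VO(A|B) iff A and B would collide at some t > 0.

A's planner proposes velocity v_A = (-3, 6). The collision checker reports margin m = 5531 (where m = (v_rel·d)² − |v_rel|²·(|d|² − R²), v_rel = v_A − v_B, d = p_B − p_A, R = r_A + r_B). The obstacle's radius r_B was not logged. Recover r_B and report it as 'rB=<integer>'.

m = 5531
d = (5, 9);  v_rel = (3, 14),  |v_rel|² = 205
v_rel×d = (3)·(9) − (14)·(5) = -43
since m = R²·205 − (-43)²:  R² = (1849 + 5531) / 205 = 36
R = √36 = 6  ⇒  r_B = 6 − 2 = 4

rB=4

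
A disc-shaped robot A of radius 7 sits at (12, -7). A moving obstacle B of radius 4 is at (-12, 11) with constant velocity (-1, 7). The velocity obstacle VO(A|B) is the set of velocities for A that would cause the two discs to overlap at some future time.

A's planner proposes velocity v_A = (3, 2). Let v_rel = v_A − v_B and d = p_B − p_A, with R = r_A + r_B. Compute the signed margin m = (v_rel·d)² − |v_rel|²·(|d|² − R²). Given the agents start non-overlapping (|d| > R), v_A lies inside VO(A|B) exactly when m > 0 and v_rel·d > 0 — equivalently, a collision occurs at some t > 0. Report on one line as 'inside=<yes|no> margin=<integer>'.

d = (-24, 18),  |d|² = 900;  R = 7+4 = 11,  c = 900−11² = 779
v_rel = (4, -5),  |v_rel|² = 41;  v_rel·d = (4)·(-24) + (-5)·(18) = -186
41·t² + 372·t + 779 = 0  ⇒  m = (-186)² − 41·779 = 2657
m = 2657 > 0,  v_rel·d = -186 < 0  ⇒  outside

inside=no margin=2657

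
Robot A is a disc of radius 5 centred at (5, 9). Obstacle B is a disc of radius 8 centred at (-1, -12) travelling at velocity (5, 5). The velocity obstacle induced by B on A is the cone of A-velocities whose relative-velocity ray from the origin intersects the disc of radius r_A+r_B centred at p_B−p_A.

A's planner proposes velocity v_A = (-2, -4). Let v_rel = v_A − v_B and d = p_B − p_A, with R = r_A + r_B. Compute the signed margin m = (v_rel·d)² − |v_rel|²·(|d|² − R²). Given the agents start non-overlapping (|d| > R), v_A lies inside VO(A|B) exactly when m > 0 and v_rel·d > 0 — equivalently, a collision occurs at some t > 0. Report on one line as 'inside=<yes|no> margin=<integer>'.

d = (-6, -21),  |d|² = 477;  R = 5+8 = 13,  c = 477−13² = 308
v_rel = (-7, -9),  |v_rel|² = 130;  v_rel·d = (-7)·(-6) + (-9)·(-21) = 231
130·t² − 462·t + 308 = 0  ⇒  m = 231² − 130·308 = 13321
m = 13321 > 0,  v_rel·d = 231 > 0  ⇒  inside

inside=yes margin=13321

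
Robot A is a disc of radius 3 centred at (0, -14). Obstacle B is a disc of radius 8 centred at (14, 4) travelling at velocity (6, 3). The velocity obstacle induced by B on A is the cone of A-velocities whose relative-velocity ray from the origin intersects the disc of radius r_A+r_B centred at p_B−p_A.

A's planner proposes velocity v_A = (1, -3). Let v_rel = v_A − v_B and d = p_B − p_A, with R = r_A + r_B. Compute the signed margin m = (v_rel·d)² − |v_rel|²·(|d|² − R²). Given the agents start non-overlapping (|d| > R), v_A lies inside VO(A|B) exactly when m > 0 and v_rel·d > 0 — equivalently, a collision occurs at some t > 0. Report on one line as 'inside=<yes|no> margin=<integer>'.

d = (14, 18),  |d|² = 520;  R = 3+8 = 11,  c = 520−11² = 399
v_rel = (-5, -6),  |v_rel|² = 61;  v_rel·d = (-5)·(14) + (-6)·(18) = -178
61·t² + 356·t + 399 = 0  ⇒  m = (-178)² − 61·399 = 7345
m = 7345 > 0,  v_rel·d = -178 < 0  ⇒  outside

inside=no margin=7345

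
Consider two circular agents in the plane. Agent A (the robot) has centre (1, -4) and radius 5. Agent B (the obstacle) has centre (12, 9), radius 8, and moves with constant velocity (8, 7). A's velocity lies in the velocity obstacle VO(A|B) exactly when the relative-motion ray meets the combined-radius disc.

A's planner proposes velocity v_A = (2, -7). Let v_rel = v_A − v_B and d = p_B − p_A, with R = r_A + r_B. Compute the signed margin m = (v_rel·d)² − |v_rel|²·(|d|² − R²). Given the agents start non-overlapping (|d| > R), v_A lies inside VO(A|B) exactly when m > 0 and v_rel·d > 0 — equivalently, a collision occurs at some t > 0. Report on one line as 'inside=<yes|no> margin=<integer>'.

d = (11, 13),  |d|² = 290;  R = 5+8 = 13,  c = 290−13² = 121
v_rel = (-6, -14),  |v_rel|² = 232;  v_rel·d = (-6)·(11) + (-14)·(13) = -248
232·t² + 496·t + 121 = 0  ⇒  m = (-248)² − 232·121 = 33432
m = 33432 > 0,  v_rel·d = -248 < 0  ⇒  outside

inside=no margin=33432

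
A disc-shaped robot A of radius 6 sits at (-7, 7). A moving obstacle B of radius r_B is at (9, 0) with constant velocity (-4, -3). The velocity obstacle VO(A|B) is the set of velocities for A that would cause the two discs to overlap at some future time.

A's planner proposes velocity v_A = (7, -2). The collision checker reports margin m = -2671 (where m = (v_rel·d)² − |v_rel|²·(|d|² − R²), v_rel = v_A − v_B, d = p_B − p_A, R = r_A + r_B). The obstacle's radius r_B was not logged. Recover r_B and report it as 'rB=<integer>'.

m = -2671
d = (16, -7);  v_rel = (11, 1),  |v_rel|² = 122
v_rel×d = (11)·(-7) − (1)·(16) = -93
since m = R²·122 − (-93)²:  R² = (8649 + -2671) / 122 = 49
R = √49 = 7  ⇒  r_B = 7 − 6 = 1

rB=1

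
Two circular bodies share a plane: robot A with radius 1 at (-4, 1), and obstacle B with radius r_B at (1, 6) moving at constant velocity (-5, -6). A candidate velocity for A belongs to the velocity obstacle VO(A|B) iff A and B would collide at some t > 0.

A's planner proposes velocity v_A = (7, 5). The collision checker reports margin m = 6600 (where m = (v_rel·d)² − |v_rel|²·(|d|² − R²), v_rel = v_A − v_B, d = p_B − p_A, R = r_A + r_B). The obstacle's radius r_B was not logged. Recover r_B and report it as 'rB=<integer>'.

m = 6600
d = (5, 5);  v_rel = (12, 11),  |v_rel|² = 265
v_rel×d = (12)·(5) − (11)·(5) = 5
since m = R²·265 − 5²:  R² = (25 + 6600) / 265 = 25
R = √25 = 5  ⇒  r_B = 5 − 1 = 4

rB=4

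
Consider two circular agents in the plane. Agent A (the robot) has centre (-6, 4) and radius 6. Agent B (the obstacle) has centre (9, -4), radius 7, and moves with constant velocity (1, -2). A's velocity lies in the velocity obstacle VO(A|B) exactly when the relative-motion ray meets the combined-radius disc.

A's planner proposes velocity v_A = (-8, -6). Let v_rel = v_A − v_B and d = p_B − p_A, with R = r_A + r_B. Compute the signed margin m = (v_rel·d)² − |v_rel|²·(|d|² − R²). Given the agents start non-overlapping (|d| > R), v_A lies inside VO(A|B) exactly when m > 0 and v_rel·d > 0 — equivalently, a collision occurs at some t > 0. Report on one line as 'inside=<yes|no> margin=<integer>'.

d = (15, -8),  |d|² = 289;  R = 6+7 = 13,  c = 289−13² = 120
v_rel = (-9, -4),  |v_rel|² = 97;  v_rel·d = (-9)·(15) + (-4)·(-8) = -103
97·t² + 206·t + 120 = 0  ⇒  m = (-103)² − 97·120 = -1031
m = -1031 < 0,  v_rel·d = -103 < 0  ⇒  outside

inside=no margin=-1031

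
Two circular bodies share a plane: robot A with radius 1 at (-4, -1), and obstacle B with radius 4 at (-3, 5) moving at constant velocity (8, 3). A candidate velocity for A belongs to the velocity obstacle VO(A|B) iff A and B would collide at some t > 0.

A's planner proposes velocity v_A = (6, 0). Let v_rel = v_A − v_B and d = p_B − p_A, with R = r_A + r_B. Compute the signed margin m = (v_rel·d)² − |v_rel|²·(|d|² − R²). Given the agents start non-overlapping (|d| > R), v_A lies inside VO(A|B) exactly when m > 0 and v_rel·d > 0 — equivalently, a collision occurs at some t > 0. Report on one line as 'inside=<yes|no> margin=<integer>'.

d = (1, 6),  |d|² = 37;  R = 1+4 = 5,  c = 37−5² = 12
v_rel = (-2, -3),  |v_rel|² = 13;  v_rel·d = (-2)·(1) + (-3)·(6) = -20
13·t² + 40·t + 12 = 0  ⇒  m = (-20)² − 13·12 = 244
m = 244 > 0,  v_rel·d = -20 < 0  ⇒  outside

inside=no margin=244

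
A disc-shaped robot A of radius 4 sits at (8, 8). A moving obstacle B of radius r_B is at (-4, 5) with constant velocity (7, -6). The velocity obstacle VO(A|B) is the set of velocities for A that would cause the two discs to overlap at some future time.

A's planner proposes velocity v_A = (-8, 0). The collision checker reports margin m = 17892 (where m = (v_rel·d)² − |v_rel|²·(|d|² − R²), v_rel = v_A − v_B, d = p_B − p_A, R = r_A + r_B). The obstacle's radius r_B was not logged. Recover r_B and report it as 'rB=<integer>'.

m = 17892
d = (-12, -3);  v_rel = (-15, 6),  |v_rel|² = 261
v_rel×d = (-15)·(-3) − (6)·(-12) = 117
since m = R²·261 − 117²:  R² = (13689 + 17892) / 261 = 121
R = √121 = 11  ⇒  r_B = 11 − 4 = 7

rB=7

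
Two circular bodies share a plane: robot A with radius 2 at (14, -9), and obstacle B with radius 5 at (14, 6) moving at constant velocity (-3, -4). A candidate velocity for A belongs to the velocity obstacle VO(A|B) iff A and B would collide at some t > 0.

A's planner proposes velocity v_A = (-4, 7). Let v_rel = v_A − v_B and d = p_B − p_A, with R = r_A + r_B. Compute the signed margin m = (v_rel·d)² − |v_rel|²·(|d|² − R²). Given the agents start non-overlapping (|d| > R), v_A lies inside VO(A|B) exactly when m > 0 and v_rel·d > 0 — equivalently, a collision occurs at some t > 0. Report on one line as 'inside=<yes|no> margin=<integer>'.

d = (0, 15),  |d|² = 225;  R = 2+5 = 7,  c = 225−7² = 176
v_rel = (-1, 11),  |v_rel|² = 122;  v_rel·d = (-1)·(0) + (11)·(15) = 165
122·t² − 330·t + 176 = 0  ⇒  m = 165² − 122·176 = 5753
m = 5753 > 0,  v_rel·d = 165 > 0  ⇒  inside

inside=yes margin=5753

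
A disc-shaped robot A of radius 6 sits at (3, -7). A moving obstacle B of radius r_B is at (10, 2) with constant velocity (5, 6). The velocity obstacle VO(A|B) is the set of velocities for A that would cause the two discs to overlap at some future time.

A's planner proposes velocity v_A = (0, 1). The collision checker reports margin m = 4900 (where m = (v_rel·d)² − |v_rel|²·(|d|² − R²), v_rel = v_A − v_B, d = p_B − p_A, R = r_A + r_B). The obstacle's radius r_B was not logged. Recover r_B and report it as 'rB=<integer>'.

m = 4900
d = (7, 9);  v_rel = (-5, -5),  |v_rel|² = 50
v_rel×d = (-5)·(9) − (-5)·(7) = -10
since m = R²·50 − (-10)²:  R² = (100 + 4900) / 50 = 100
R = √100 = 10  ⇒  r_B = 10 − 6 = 4

rB=4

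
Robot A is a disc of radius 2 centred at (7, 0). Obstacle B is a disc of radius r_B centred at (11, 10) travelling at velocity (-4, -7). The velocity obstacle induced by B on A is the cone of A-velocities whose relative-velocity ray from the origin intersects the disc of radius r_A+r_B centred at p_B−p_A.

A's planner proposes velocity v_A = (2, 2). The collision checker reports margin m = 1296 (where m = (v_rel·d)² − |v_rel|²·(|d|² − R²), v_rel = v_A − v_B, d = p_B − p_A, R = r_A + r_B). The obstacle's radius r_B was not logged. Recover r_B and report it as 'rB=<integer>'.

m = 1296
d = (4, 10);  v_rel = (6, 9),  |v_rel|² = 117
v_rel×d = (6)·(10) − (9)·(4) = 24
since m = R²·117 − 24²:  R² = (576 + 1296) / 117 = 16
R = √16 = 4  ⇒  r_B = 4 − 2 = 2

rB=2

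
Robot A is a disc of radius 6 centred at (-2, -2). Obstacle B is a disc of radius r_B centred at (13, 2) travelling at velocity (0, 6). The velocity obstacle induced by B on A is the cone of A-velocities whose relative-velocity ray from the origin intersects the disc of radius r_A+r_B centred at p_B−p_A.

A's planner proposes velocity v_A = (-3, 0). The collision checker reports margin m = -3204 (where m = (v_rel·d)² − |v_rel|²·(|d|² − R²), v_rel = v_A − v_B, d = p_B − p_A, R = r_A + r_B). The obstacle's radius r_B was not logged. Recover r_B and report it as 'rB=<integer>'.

m = -3204
d = (15, 4);  v_rel = (-3, -6),  |v_rel|² = 45
v_rel×d = (-3)·(4) − (-6)·(15) = 78
since m = R²·45 − 78²:  R² = (6084 + -3204) / 45 = 64
R = √64 = 8  ⇒  r_B = 8 − 6 = 2

rB=2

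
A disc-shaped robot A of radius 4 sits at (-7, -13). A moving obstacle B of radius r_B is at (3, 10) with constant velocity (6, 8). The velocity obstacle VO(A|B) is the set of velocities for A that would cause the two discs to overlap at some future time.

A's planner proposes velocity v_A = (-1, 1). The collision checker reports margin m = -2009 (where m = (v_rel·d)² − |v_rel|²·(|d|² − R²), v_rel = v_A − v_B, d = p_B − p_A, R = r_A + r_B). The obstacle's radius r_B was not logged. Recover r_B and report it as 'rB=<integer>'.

m = -2009
d = (10, 23);  v_rel = (-7, -7),  |v_rel|² = 98
v_rel×d = (-7)·(23) − (-7)·(10) = -91
since m = R²·98 − (-91)²:  R² = (8281 + -2009) / 98 = 64
R = √64 = 8  ⇒  r_B = 8 − 4 = 4

rB=4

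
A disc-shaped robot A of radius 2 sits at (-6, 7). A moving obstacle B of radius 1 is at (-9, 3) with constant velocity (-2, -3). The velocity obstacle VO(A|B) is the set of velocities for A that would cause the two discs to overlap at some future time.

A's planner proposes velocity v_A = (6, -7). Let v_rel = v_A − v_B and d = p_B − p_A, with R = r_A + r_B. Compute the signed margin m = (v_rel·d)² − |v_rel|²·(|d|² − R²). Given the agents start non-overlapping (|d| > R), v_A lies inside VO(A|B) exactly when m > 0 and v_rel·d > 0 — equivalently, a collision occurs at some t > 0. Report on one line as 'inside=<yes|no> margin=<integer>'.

d = (-3, -4),  |d|² = 25;  R = 2+1 = 3,  c = 25−3² = 16
v_rel = (8, -4),  |v_rel|² = 80;  v_rel·d = (8)·(-3) + (-4)·(-4) = -8
80·t² + 16·t + 16 = 0  ⇒  m = (-8)² − 80·16 = -1216
m = -1216 < 0,  v_rel·d = -8 < 0  ⇒  outside

inside=no margin=-1216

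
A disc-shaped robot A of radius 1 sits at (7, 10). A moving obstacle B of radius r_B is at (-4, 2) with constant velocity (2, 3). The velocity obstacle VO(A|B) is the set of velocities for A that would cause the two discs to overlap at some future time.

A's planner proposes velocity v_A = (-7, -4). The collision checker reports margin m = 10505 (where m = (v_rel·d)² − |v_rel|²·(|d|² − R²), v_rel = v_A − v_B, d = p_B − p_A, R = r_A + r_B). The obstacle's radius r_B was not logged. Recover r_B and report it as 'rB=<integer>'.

m = 10505
d = (-11, -8);  v_rel = (-9, -7),  |v_rel|² = 130
v_rel×d = (-9)·(-8) − (-7)·(-11) = -5
since m = R²·130 − (-5)²:  R² = (25 + 10505) / 130 = 81
R = √81 = 9  ⇒  r_B = 9 − 1 = 8

rB=8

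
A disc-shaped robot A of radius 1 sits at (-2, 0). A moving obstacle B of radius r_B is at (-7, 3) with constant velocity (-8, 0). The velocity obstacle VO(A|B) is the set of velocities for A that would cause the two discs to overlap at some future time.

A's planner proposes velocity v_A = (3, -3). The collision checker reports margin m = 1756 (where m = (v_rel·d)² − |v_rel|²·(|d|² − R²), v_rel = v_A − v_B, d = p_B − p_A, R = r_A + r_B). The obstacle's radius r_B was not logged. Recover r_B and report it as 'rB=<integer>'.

m = 1756
d = (-5, 3);  v_rel = (11, -3),  |v_rel|² = 130
v_rel×d = (11)·(3) − (-3)·(-5) = 18
since m = R²·130 − 18²:  R² = (324 + 1756) / 130 = 16
R = √16 = 4  ⇒  r_B = 4 − 1 = 3

rB=3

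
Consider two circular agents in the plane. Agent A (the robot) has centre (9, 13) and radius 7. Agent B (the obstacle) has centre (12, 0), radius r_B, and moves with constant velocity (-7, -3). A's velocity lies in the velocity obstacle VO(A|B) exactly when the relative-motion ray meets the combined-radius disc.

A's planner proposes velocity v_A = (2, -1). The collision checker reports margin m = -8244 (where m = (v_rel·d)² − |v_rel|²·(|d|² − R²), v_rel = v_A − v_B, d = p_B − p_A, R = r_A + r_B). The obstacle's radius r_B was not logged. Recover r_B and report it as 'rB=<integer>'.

m = -8244
d = (3, -13);  v_rel = (9, 2),  |v_rel|² = 85
v_rel×d = (9)·(-13) − (2)·(3) = -123
since m = R²·85 − (-123)²:  R² = (15129 + -8244) / 85 = 81
R = √81 = 9  ⇒  r_B = 9 − 7 = 2

rB=2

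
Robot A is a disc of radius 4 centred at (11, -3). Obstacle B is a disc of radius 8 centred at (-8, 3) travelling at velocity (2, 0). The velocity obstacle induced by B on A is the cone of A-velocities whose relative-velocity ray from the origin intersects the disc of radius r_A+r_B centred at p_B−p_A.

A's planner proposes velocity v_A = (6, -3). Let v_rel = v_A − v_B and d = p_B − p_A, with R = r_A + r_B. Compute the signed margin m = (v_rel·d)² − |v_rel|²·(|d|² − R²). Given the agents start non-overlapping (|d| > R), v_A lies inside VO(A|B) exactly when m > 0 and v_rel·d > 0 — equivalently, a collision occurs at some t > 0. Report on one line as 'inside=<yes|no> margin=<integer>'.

d = (-19, 6),  |d|² = 397;  R = 4+8 = 12,  c = 397−12² = 253
v_rel = (4, -3),  |v_rel|² = 25;  v_rel·d = (4)·(-19) + (-3)·(6) = -94
25·t² + 188·t + 253 = 0  ⇒  m = (-94)² − 25·253 = 2511
m = 2511 > 0,  v_rel·d = -94 < 0  ⇒  outside

inside=no margin=2511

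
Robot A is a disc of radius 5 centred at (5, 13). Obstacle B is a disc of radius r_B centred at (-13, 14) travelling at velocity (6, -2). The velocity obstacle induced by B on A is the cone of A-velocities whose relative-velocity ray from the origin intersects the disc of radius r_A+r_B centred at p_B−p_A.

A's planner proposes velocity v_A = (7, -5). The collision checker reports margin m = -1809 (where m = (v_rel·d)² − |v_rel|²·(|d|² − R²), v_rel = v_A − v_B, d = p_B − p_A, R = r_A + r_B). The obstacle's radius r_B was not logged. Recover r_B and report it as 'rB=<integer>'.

m = -1809
d = (-18, 1);  v_rel = (1, -3),  |v_rel|² = 10
v_rel×d = (1)·(1) − (-3)·(-18) = -53
since m = R²·10 − (-53)²:  R² = (2809 + -1809) / 10 = 100
R = √100 = 10  ⇒  r_B = 10 − 5 = 5

rB=5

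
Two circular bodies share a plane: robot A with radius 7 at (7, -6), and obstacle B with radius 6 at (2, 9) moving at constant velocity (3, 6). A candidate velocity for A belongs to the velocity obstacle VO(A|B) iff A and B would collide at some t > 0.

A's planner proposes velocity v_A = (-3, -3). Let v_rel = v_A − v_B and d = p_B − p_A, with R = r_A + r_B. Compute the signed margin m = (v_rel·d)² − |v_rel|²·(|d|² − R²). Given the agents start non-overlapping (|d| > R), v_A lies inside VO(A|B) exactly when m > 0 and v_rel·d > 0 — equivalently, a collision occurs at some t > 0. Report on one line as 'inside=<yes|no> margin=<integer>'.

d = (-5, 15),  |d|² = 250;  R = 7+6 = 13,  c = 250−13² = 81
v_rel = (-6, -9),  |v_rel|² = 117;  v_rel·d = (-6)·(-5) + (-9)·(15) = -105
117·t² + 210·t + 81 = 0  ⇒  m = (-105)² − 117·81 = 1548
m = 1548 > 0,  v_rel·d = -105 < 0  ⇒  outside

inside=no margin=1548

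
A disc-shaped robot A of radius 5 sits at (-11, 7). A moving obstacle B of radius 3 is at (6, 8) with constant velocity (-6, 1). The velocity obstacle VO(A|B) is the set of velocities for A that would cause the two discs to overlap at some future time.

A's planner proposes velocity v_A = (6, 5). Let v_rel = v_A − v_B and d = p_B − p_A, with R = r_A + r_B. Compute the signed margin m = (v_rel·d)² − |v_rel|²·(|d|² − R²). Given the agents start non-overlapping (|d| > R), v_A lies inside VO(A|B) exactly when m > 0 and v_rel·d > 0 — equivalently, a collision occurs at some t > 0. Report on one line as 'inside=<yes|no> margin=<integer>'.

d = (17, 1),  |d|² = 290;  R = 5+3 = 8,  c = 290−8² = 226
v_rel = (12, 4),  |v_rel|² = 160;  v_rel·d = (12)·(17) + (4)·(1) = 208
160·t² − 416·t + 226 = 0  ⇒  m = 208² − 160·226 = 7104
m = 7104 > 0,  v_rel·d = 208 > 0  ⇒  inside

inside=yes margin=7104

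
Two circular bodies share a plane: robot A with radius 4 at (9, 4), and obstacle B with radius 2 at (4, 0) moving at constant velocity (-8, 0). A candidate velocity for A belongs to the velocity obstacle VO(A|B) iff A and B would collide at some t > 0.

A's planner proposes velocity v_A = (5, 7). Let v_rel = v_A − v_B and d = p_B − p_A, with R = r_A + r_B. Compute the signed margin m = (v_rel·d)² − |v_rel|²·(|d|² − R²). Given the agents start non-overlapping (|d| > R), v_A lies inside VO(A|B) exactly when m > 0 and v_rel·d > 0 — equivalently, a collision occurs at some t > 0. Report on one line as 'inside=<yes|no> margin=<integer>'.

d = (-5, -4),  |d|² = 41;  R = 4+2 = 6,  c = 41−6² = 5
v_rel = (13, 7),  |v_rel|² = 218;  v_rel·d = (13)·(-5) + (7)·(-4) = -93
218·t² + 186·t + 5 = 0  ⇒  m = (-93)² − 218·5 = 7559
m = 7559 > 0,  v_rel·d = -93 < 0  ⇒  outside

inside=no margin=7559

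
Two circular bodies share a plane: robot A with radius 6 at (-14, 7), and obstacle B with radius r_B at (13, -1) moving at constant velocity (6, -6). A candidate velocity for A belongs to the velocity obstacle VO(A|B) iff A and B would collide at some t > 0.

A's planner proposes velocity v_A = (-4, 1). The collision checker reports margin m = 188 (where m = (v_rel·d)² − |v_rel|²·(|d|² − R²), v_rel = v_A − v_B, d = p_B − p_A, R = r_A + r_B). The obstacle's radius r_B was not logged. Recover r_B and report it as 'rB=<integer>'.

m = 188
d = (27, -8);  v_rel = (-10, 7),  |v_rel|² = 149
v_rel×d = (-10)·(-8) − (7)·(27) = -109
since m = R²·149 − (-109)²:  R² = (11881 + 188) / 149 = 81
R = √81 = 9  ⇒  r_B = 9 − 6 = 3

rB=3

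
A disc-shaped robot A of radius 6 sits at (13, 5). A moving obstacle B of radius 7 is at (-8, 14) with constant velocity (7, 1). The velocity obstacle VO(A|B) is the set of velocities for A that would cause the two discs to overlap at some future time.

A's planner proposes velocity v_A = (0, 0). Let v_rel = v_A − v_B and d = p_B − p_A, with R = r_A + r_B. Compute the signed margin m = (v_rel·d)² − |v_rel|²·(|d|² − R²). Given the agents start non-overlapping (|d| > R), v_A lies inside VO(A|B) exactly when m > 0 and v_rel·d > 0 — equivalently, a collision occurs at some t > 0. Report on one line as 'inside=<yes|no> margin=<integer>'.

d = (-21, 9),  |d|² = 522;  R = 6+7 = 13,  c = 522−13² = 353
v_rel = (-7, -1),  |v_rel|² = 50;  v_rel·d = (-7)·(-21) + (-1)·(9) = 138
50·t² − 276·t + 353 = 0  ⇒  m = 138² − 50·353 = 1394
m = 1394 > 0,  v_rel·d = 138 > 0  ⇒  inside

inside=yes margin=1394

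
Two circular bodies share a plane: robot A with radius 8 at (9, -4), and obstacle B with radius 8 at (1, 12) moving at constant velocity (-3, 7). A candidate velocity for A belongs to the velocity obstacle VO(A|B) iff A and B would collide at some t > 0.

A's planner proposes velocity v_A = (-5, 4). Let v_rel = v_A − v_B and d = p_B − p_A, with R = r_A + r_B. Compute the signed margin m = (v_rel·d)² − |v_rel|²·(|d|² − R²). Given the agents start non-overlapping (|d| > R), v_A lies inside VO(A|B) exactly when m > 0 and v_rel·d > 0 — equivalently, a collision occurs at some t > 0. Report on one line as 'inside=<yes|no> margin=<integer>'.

d = (-8, 16),  |d|² = 320;  R = 8+8 = 16,  c = 320−16² = 64
v_rel = (-2, -3),  |v_rel|² = 13;  v_rel·d = (-2)·(-8) + (-3)·(16) = -32
13·t² + 64·t + 64 = 0  ⇒  m = (-32)² − 13·64 = 192
m = 192 > 0,  v_rel·d = -32 < 0  ⇒  outside

inside=no margin=192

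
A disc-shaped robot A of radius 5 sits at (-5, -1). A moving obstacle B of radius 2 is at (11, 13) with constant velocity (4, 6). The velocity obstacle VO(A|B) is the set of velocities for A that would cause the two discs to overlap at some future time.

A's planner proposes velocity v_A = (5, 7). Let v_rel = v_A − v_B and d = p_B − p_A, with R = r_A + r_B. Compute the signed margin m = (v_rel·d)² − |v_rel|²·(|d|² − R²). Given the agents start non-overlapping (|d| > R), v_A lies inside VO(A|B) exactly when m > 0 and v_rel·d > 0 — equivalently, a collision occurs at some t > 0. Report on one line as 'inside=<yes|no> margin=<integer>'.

d = (16, 14),  |d|² = 452;  R = 5+2 = 7,  c = 452−7² = 403
v_rel = (1, 1),  |v_rel|² = 2;  v_rel·d = (1)·(16) + (1)·(14) = 30
2·t² − 60·t + 403 = 0  ⇒  m = 30² − 2·403 = 94
m = 94 > 0,  v_rel·d = 30 > 0  ⇒  inside

inside=yes margin=94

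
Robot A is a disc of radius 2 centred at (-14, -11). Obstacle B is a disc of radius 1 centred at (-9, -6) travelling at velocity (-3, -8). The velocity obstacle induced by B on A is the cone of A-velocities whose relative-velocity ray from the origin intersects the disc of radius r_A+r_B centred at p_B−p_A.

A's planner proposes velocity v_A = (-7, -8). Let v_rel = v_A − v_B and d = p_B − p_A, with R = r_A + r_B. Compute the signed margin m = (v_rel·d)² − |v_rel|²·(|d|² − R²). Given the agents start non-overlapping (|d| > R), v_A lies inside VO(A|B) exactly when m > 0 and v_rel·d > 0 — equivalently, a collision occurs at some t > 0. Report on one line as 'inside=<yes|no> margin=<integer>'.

d = (5, 5),  |d|² = 50;  R = 2+1 = 3,  c = 50−3² = 41
v_rel = (-4, 0),  |v_rel|² = 16;  v_rel·d = (-4)·(5) + (0)·(5) = -20
16·t² + 40·t + 41 = 0  ⇒  m = (-20)² − 16·41 = -256
m = -256 < 0,  v_rel·d = -20 < 0  ⇒  outside

inside=no margin=-256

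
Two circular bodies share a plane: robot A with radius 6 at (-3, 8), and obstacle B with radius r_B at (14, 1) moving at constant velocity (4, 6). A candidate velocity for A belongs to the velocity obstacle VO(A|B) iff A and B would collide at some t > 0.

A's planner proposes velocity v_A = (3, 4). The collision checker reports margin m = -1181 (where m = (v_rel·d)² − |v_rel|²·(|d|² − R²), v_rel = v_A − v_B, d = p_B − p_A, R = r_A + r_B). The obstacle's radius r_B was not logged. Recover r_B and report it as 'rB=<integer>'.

m = -1181
d = (17, -7);  v_rel = (-1, -2),  |v_rel|² = 5
v_rel×d = (-1)·(-7) − (-2)·(17) = 41
since m = R²·5 − 41²:  R² = (1681 + -1181) / 5 = 100
R = √100 = 10  ⇒  r_B = 10 − 6 = 4

rB=4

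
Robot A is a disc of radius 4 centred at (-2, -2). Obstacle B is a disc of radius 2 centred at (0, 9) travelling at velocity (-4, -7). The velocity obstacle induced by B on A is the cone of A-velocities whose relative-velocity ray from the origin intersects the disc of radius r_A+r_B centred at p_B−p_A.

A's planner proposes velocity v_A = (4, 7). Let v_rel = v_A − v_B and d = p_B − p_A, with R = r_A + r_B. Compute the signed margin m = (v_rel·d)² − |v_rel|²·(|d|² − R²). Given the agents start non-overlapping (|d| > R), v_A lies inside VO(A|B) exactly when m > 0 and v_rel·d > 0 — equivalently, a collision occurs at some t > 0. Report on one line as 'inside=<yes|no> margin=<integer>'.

d = (2, 11),  |d|² = 125;  R = 4+2 = 6,  c = 125−6² = 89
v_rel = (8, 14),  |v_rel|² = 260;  v_rel·d = (8)·(2) + (14)·(11) = 170
260·t² − 340·t + 89 = 0  ⇒  m = 170² − 260·89 = 5760
m = 5760 > 0,  v_rel·d = 170 > 0  ⇒  inside

inside=yes margin=5760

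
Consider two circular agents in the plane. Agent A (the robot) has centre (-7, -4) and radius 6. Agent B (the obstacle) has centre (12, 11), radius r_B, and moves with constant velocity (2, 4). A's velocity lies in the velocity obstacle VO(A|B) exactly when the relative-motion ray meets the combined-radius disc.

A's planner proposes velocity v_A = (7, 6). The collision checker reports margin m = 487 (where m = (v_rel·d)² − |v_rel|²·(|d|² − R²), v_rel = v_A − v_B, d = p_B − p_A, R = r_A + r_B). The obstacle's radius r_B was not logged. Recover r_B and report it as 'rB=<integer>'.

m = 487
d = (19, 15);  v_rel = (5, 2),  |v_rel|² = 29
v_rel×d = (5)·(15) − (2)·(19) = 37
since m = R²·29 − 37²:  R² = (1369 + 487) / 29 = 64
R = √64 = 8  ⇒  r_B = 8 − 6 = 2

rB=2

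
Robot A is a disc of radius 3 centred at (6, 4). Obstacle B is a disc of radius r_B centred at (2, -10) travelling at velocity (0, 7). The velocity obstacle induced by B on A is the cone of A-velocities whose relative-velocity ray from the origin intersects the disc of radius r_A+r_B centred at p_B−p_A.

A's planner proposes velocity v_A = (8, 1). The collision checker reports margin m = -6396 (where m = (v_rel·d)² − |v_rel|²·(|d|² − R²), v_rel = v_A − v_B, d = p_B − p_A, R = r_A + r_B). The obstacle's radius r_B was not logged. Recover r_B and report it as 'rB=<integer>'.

m = -6396
d = (-4, -14);  v_rel = (8, -6),  |v_rel|² = 100
v_rel×d = (8)·(-14) − (-6)·(-4) = -136
since m = R²·100 − (-136)²:  R² = (18496 + -6396) / 100 = 121
R = √121 = 11  ⇒  r_B = 11 − 3 = 8

rB=8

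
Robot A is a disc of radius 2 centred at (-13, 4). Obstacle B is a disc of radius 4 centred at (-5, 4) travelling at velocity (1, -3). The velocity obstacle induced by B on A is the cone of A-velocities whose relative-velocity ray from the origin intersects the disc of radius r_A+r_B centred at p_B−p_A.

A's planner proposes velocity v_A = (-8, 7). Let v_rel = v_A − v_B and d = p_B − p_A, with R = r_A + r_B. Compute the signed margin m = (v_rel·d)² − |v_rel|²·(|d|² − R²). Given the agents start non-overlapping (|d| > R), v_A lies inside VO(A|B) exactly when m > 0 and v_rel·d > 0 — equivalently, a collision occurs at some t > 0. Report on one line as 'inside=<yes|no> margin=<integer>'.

d = (8, 0),  |d|² = 64;  R = 2+4 = 6,  c = 64−6² = 28
v_rel = (-9, 10),  |v_rel|² = 181;  v_rel·d = (-9)·(8) + (10)·(0) = -72
181·t² + 144·t + 28 = 0  ⇒  m = (-72)² − 181·28 = 116
m = 116 > 0,  v_rel·d = -72 < 0  ⇒  outside

inside=no margin=116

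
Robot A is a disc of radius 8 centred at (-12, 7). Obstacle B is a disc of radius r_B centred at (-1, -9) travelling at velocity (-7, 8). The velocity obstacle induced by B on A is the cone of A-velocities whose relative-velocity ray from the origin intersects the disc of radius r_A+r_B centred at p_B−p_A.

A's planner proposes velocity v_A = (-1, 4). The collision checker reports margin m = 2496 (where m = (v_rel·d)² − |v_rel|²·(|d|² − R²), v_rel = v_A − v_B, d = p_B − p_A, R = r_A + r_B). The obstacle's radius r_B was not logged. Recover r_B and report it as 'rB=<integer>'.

m = 2496
d = (11, -16);  v_rel = (6, -4),  |v_rel|² = 52
v_rel×d = (6)·(-16) − (-4)·(11) = -52
since m = R²·52 − (-52)²:  R² = (2704 + 2496) / 52 = 100
R = √100 = 10  ⇒  r_B = 10 − 8 = 2

rB=2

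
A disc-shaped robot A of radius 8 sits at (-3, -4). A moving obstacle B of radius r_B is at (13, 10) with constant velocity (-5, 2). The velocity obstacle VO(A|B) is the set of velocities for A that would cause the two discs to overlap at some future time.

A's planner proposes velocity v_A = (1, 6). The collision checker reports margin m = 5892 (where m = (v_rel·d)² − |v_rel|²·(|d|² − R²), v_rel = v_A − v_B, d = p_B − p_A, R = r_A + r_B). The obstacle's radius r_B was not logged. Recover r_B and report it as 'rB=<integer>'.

m = 5892
d = (16, 14);  v_rel = (6, 4),  |v_rel|² = 52
v_rel×d = (6)·(14) − (4)·(16) = 20
since m = R²·52 − 20²:  R² = (400 + 5892) / 52 = 121
R = √121 = 11  ⇒  r_B = 11 − 8 = 3

rB=3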